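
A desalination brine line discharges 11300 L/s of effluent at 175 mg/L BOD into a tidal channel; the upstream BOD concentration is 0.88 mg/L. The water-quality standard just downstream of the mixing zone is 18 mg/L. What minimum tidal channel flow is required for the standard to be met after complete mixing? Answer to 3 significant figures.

104000 L/s

Set C_mix = 18: (Q·0.8800 + 11300·175.0) / (Q + 11300) = 18
→ Q = 11300·(175.0 − 18)/(18 − 0.8800) = 103600 L/s.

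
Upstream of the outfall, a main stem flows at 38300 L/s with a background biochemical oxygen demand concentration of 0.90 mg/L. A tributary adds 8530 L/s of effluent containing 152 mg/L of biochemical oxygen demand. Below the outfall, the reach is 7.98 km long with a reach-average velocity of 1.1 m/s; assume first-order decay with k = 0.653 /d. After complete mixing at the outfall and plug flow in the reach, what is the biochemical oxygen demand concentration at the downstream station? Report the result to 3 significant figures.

Mass balance: C = (38300·0.9000 + 8530·152.0) / 46830 = 1331000/46830 = 28.42 mg/L.
Travel time t = 7.98·1000 / 1.1 = 7255 s = 2.015 h.
First-order decay: C = 28.42·exp(−k·t) = 28.42·0.9466 = 26.91 mg/L.

26.9 mg/L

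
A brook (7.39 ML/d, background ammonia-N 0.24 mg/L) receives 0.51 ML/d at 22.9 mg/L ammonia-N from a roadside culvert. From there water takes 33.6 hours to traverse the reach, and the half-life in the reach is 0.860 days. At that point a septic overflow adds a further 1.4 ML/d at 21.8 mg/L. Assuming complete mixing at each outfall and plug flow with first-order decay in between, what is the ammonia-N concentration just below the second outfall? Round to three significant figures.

3.75 mg/L

After mixing, C = (7.390·0.2400 + 0.5100·22.90) / 7.900 = 13.45/7.900 = 1.703 mg/L; combined flow 7.900 ML/d.
Half-life 0.860 d → k = ln 2 / 0.860 = 0.8060 d⁻¹.
Applying C = C₀e^(−kt): 1.703 × 0.3236 = 0.5510 mg/L.
Second outfall: C = (7.900·0.5510 + 1.400·21.80)/9.300 = 3.750 mg/L.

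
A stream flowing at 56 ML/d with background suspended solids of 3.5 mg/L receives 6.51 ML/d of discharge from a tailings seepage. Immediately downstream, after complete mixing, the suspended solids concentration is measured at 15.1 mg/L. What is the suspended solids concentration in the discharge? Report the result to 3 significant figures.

Mass balance: 56.00·3.500 + 6.510·Cₑ = 62.51·15.10
→ Cₑ = (62.51·15.10 − 56.00·3.500) / 6.510 = 114.9 mg/L.

115 mg/L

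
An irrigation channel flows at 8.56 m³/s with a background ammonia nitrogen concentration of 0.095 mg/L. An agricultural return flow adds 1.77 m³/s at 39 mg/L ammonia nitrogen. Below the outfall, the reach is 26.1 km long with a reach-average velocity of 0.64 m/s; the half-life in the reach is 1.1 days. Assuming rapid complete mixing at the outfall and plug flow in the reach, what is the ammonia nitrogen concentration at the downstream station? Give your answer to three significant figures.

Mixed concentration C = ΣQC/ΣQ = (8.560·0.09500 + 1.770·39.00) / 10.33 = 69.84/10.33 = 6.761 mg/L.
Travel time t = 26.1·1000 / 0.64 = 40780 s = 11.33 h.
Half-life 1.1 d → k = ln 2 / 1.1 = 0.6301 d⁻¹.
Applying C = C₀e^(−kt): 6.761 × 0.7427 = 5.022 mg/L.

5.02 mg/L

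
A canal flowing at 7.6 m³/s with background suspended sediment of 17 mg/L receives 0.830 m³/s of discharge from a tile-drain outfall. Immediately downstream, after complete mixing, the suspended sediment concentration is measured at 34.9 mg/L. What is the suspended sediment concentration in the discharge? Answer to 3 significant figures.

Mass balance: 7.600·17.00 + 0.8300·Cₑ = 8.430·34.90
→ Cₑ = (8.430·34.90 − 7.600·17.00) / 0.8300 = 198.8 mg/L.

199 mg/L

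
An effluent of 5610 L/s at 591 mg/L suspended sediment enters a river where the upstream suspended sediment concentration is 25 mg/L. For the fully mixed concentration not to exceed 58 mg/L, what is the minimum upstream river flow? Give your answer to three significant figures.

Set C_mix = 58: (Q·25.00 + 5610·591.0) / (Q + 5610) = 58
→ Q = 5610·(591.0 − 58)/(58 − 25.00) = 90610 L/s.

90600 L/s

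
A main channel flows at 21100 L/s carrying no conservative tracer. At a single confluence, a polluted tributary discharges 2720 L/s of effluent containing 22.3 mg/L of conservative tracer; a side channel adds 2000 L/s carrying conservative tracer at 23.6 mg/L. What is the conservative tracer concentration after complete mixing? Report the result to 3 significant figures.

Mass balance: C = (21100·0 + 2720·22.30 + 2000·23.60) / 25820 = 107900/25820 = 4.177 mg/L.

4.18 mg/L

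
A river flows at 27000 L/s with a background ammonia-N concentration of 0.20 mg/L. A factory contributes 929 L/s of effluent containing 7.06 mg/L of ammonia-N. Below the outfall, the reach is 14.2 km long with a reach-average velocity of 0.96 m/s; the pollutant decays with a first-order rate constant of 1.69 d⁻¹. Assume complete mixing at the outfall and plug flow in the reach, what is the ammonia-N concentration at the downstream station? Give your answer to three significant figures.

0.321 mg/L

After mixing, C = (27000·0.2000 + 929.0·7.060) / 27930 = 11960/27930 = 0.4282 mg/L.
Travel time t = 14.2·1000 / 0.96 = 14790 s = 4.109 h.
After decay, C = 0.4282 × e^(−kt) = 0.4282 × 0.7488 = 0.3206 mg/L.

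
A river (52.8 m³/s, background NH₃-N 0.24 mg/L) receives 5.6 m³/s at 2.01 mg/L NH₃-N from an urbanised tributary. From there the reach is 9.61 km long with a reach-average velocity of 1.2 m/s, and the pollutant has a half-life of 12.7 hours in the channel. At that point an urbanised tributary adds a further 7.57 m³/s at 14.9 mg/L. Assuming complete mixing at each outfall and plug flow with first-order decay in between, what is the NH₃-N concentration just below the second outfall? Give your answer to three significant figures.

Conservation of mass: C = (52.80·0.2400 + 5.600·2.010) / 58.40 = 23.93/58.40 = 0.4097 mg/L; combined flow 58.40 m³/s.
Travel time t = 9.61·1000 / 1.2 = 8008 s = 2.225 h.
Half-life 12.7 h → k = ln 2 / 12.7 = 0.05458 h⁻¹ = 1.310 d⁻¹.
First-order decay: C = 0.4097·exp(−k·t) = 0.4097·0.8857 = 0.3629 mg/L.
At the second outfall, C = (58.40·0.3629 + 7.570·14.90) / (58.40 + 7.570) = 2.031 mg/L.

2.03 mg/L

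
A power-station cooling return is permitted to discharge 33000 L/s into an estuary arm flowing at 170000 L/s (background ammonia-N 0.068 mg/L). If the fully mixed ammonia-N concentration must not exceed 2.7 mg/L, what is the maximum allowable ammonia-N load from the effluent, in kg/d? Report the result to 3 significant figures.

46400 kg/d

Mass balance at the limit: 170000·0.06800 + 33000·Cₑ = 203000·2.7 → Cₑ = 16.26 mg/L.
33000 L/s = 33.00 m³/s. Load = 33.00 m³/s × 16.26 g/m³ × 86 400 s/d = 46360 kg/d.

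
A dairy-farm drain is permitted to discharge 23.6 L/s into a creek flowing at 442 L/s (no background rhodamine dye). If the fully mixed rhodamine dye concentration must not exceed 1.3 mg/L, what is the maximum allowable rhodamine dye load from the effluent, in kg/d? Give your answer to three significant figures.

52.3 kg/d

Mass balance at the limit: 442.0·0 + 23.60·Cₑ = 465.6·1.3 → Cₑ = 25.65 mg/L.
23.60 L/s = 0.02360 m³/s. Load = 0.02360 m³/s × 25.65 g/m³ × 86 400 s/d = 52.30 kg/d.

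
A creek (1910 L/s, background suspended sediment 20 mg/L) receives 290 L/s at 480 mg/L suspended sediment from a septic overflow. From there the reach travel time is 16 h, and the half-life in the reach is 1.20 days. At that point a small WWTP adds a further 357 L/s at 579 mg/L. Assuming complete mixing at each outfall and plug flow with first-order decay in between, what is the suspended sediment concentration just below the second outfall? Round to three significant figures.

128 mg/L

After mixing, C = (1910·20.00 + 290.0·480.0) / 2200 = 177400/2200 = 80.64 mg/L; combined flow 2200 L/s.
Half-life 1.20 d → k = ln 2 / 1.20 = 0.5776 d⁻¹.
After decay, C = 80.64 × e^(−kt) = 80.64 × 0.6804 = 54.86 mg/L.
Second outfall: C = (2200·54.86 + 357.0·579.0)/2557 = 128.0 mg/L.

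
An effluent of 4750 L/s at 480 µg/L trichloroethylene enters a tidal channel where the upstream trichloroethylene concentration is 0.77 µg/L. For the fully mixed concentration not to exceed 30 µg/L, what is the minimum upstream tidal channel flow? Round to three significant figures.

Set C_mix = 30: (Q·0.7700 + 4750·480.0) / (Q + 4750) = 30
→ Q = 4750·(480.0 − 30)/(30 − 0.7700) = 73130 L/s.

73100 L/s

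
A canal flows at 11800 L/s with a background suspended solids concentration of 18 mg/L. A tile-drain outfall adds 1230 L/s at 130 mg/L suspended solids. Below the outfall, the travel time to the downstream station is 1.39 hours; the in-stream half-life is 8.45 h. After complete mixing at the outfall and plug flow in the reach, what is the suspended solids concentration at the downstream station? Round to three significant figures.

25.5 mg/L

After mixing, C = (11800·18.00 + 1230·130.0) / 13030 = 372300/13030 = 28.57 mg/L.
Half-life 8.45 h → k = ln 2 / 8.45 = 0.08203 h⁻¹ = 1.969 d⁻¹.
Decay over the reach: 28.57·exp(−kt) = 28.57·0.8922 = 25.49 mg/L.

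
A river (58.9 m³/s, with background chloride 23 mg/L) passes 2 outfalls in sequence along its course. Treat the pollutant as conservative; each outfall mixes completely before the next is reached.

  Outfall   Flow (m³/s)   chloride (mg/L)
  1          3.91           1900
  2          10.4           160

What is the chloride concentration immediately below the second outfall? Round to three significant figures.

143 mg/L

After outfall 1: Q = 58.90 + 3.910 = 62.81 m³/s; C = (58.90·23.00 + 3.910·1900)/62.81 = 139.8 mg/L.
After outfall 2: Q = 62.81 + 10.40 = 73.21 m³/s; C = (62.81·139.8 + 10.40·160.0)/73.21 = 142.7 mg/L.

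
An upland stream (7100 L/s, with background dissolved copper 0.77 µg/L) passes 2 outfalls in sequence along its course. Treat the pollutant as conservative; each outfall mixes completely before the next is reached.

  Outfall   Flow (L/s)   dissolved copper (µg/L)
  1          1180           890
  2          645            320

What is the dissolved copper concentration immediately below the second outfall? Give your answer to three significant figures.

141 µg/L

After outfall 1: Q = 7100 + 1180 = 8280 L/s; C = (7100·0.7700 + 1180·890.0)/8280 = 127.5 µg/L.
After outfall 2: Q = 8280 + 645.0 = 8925 L/s; C = (8280·127.5 + 645.0·320.0)/8925 = 141.4 µg/L.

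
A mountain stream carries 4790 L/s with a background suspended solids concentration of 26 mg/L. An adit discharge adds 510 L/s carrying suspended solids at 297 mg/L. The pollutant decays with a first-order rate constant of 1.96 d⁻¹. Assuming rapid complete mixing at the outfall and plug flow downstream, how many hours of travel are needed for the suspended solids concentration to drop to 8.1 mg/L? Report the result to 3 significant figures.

Flow-weighted average: C = (4790·26.00 + 510.0·297.0) / 5300 = 276000/5300 = 52.08 mg/L.
52.08·exp(−k·t) = 8.1 → t = ln(52.08/8.1)/k = 82030 s = 22.79 h.

22.8 h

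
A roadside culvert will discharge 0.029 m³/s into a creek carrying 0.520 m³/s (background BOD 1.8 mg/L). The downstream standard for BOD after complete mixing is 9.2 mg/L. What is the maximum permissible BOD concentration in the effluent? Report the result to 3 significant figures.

142 mg/L

At the limit, (Qr·Cr + Qe·Cₑ)/(Qr + Qe) = 9.2:
Cₑ = (0.5490·9.2 − 0.5200·1.800) / 0.02900 = 141.9 mg/L.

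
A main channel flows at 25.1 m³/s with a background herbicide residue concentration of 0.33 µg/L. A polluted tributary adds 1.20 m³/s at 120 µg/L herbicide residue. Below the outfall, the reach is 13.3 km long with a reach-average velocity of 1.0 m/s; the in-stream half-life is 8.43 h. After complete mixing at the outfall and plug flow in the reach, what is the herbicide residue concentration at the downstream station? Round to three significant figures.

Mixed concentration C = ΣQC/ΣQ = (25.10·0.3300 + 1.200·120.0) / 26.30 = 152.3/26.30 = 5.790 µg/L.
Travel time t = 13.3·1000 / 1.0 = 13300 s = 3.694 h.
Half-life 8.43 h → k = ln 2 / 8.43 = 0.08222 h⁻¹ = 1.973 d⁻¹.
First-order decay: C = 5.790·exp(−k·t) = 5.790·0.7380 = 4.273 µg/L.

4.27 µg/L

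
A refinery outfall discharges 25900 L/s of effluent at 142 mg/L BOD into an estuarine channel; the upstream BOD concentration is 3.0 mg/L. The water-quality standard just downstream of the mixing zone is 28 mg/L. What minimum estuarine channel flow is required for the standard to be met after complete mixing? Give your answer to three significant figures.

118000 L/s

Set C_mix = 28: (Q·3.000 + 25900·142.0) / (Q + 25900) = 28
→ Q = 25900·(142.0 − 28)/(28 − 3.000) = 118100 L/s.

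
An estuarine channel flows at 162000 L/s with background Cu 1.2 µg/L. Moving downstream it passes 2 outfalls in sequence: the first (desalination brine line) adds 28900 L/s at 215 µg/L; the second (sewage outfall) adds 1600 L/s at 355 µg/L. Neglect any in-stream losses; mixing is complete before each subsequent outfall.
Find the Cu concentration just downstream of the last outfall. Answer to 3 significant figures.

36.2 µg/L

Outfall 1: combined Q = 190900 L/s; C = (162000·1.200 + 28900·215.0)/190900 = 33.57 µg/L.
Outfall 2: combined Q = 192500 L/s; C = (190900·33.57 + 1600·355.0)/192500 = 36.24 µg/L.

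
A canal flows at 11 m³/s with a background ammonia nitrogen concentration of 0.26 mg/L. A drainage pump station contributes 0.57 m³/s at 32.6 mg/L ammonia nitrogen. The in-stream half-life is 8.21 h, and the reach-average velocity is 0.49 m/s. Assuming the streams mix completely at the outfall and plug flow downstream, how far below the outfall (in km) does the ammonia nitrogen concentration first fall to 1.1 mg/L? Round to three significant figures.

10.9 km

Mixed concentration C = ΣQC/ΣQ = (11.00·0.2600 + 0.5700·32.60) / 11.57 = 21.44/11.57 = 1.853 mg/L.
Half-life 8.21 h → k = ln 2 / 8.21 = 0.08443 h⁻¹ = 2.026 d⁻¹.
Set 1.853·exp(−k·t) = 1.1 → t = ln(1.853/1.1)/k = 22240 s = 6.178 h.
Distance = v·t = 0.49·22240 = 10900 m = 10.90 km.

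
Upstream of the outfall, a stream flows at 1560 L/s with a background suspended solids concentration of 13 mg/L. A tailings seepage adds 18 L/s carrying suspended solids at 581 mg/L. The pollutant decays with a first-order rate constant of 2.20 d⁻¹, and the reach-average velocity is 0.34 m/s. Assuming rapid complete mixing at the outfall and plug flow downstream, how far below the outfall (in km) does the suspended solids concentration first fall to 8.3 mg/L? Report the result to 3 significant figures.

11.4 km

Conservation of mass: C = (1560·13.00 + 18.00·581.0) / 1578 = 30740/1578 = 19.48 mg/L.
Set 19.48·exp(−k·t) = 8.3 → t = ln(19.48/8.3)/k = 33500 s = 9.306 h.
Distance = v·t = 0.34·33500 = 11390 m = 11.39 km.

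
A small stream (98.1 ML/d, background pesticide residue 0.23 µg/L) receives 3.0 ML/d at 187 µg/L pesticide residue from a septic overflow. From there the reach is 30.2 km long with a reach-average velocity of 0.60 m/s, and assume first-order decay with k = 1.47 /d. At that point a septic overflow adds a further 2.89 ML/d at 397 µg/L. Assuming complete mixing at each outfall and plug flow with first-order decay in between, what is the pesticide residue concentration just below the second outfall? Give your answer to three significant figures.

Mass balance: C = (98.10·0.2300 + 3.000·187.0) / 101.1 = 583.6/101.1 = 5.772 µg/L; combined flow 101.1 ML/d.
Travel time t = 30.2·1000 / 0.60 = 50330 s = 13.98 h.
Decay over the reach: 5.772·exp(−kt) = 5.772·0.4247 = 2.451 µg/L.
Second outfall: C = (101.1·2.451 + 2.890·397.0)/104.0 = 13.42 µg/L.

13.4 µg/L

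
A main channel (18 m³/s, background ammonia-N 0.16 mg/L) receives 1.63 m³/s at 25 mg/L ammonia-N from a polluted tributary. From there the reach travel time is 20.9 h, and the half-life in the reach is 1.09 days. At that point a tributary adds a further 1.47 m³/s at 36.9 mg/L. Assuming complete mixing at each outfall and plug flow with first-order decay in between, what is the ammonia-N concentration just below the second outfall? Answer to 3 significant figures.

Mass balance: C = (18.00·0.1600 + 1.630·25.00) / 19.63 = 43.63/19.63 = 2.223 mg/L; combined flow 19.63 m³/s.
Half-life 1.09 d → k = ln 2 / 1.09 = 0.6359 d⁻¹.
Decay over the reach: 2.223·exp(−kt) = 2.223·0.5748 = 1.278 mg/L.
At the second outfall, C = (19.63·1.278 + 1.470·36.90) / (19.63 + 1.470) = 3.759 mg/L.

3.76 mg/L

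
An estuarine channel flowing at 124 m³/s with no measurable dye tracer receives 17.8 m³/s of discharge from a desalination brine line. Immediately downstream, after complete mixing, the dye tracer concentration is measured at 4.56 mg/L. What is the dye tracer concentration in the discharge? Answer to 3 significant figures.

36.3 mg/L

Mass balance: 124.0·0 + 17.80·Cₑ = 141.8·4.560
→ Cₑ = (141.8·4.560 − 124.0·0) / 17.80 = 36.33 mg/L.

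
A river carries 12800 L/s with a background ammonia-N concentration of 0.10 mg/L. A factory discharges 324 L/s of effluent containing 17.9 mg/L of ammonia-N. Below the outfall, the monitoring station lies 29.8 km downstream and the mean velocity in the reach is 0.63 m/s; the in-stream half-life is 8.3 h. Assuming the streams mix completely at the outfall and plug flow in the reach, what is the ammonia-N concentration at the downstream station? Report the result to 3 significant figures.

0.180 mg/L

Conservation of mass: C = (12800·0.1000 + 324.0·17.90) / 13120 = 7080/13120 = 0.5394 mg/L.
Travel time t = 29.8·1000 / 0.63 = 47300 s = 13.14 h.
Half-life 8.3 h → k = ln 2 / 8.3 = 0.08351 h⁻¹ = 2.004 d⁻¹.
First-order decay: C = 0.5394·exp(−k·t) = 0.5394·0.3338 = 0.1801 mg/L.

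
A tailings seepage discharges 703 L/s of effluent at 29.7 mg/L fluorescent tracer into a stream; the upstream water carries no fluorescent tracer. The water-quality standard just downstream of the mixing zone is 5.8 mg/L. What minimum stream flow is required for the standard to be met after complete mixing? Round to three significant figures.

Set C_mix = 5.8: (Q·0 + 703.0·29.70) / (Q + 703.0) = 5.8
→ Q = 703.0·(29.70 − 5.8)/(5.8 − 0) = 2897 L/s.

2900 L/s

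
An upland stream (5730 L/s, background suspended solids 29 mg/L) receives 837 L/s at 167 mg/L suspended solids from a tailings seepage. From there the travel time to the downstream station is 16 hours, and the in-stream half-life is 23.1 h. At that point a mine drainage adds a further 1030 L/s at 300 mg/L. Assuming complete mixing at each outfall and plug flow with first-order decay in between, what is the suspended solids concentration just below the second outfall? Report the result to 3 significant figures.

Flow-weighted average: C = (5730·29.00 + 837.0·167.0) / 6567 = 305900/6567 = 46.59 mg/L; combined flow 6567 L/s.
Half-life 23.1 h → k = ln 2 / 23.1 = 0.03001 h⁻¹ = 0.7202 d⁻¹.
Decay over the reach: 46.59·exp(−kt) = 46.59·0.6187 = 28.83 mg/L.
Second outfall: C = (6567·28.83 + 1030·300.0)/7597 = 65.59 mg/L.

65.6 mg/L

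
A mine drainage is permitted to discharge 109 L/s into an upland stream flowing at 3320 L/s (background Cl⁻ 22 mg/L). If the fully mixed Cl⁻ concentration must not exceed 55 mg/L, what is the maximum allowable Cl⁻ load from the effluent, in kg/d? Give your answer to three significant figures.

9980 kg/d

Mass balance at the limit: 3320·22.00 + 109.0·Cₑ = 3429·55 → Cₑ = 1060 mg/L.
109.0 L/s = 0.1090 m³/s. Load = 0.1090 m³/s × 1060 g/m³ × 86 400 s/d = 9984 kg/d.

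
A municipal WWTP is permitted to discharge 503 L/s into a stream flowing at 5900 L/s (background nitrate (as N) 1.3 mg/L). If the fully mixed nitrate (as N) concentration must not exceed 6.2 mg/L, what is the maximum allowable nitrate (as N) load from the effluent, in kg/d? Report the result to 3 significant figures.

Mass balance at the limit: 5900·1.300 + 503.0·Cₑ = 6403·6.2 → Cₑ = 63.68 mg/L.
503.0 L/s = 0.5030 m³/s. Load = 0.5030 m³/s × 63.68 g/m³ × 86 400 s/d = 2767 kg/d.

2770 kg/d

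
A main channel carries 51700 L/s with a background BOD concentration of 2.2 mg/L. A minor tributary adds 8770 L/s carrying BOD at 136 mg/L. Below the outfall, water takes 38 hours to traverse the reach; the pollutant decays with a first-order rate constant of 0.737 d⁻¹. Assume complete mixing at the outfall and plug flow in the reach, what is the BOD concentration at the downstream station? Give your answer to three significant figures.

Mass balance: C = (51700·2.200 + 8770·136.0) / 60470 = 1306000/60470 = 21.61 mg/L.
After decay, C = 21.61 × e^(−kt) = 21.61 × 0.3113 = 6.726 mg/L.

6.73 mg/L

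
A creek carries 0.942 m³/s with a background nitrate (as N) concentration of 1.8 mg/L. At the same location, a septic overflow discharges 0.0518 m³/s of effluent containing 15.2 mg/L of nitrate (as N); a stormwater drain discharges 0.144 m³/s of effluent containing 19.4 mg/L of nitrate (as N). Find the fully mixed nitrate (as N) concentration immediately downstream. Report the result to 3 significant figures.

4.64 mg/L

Conservation of mass: C = (0.9420·1.800 + 0.05180·15.20 + 0.1440·19.40) / 1.138 = 5.277/1.138 = 4.638 mg/L.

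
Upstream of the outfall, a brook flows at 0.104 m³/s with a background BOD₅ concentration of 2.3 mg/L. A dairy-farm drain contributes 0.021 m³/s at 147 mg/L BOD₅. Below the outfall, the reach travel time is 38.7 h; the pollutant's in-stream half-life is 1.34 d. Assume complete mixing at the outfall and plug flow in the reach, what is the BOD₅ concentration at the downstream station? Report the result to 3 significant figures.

Mixed concentration C = ΣQC/ΣQ = (0.1040·2.300 + 0.02100·147.0) / 0.1250 = 3.326/0.1250 = 26.61 mg/L.
Half-life 1.34 d → k = ln 2 / 1.34 = 0.5173 d⁻¹.
Applying C = C₀e^(−kt): 26.61 × 0.4343 = 11.56 mg/L.

11.6 mg/L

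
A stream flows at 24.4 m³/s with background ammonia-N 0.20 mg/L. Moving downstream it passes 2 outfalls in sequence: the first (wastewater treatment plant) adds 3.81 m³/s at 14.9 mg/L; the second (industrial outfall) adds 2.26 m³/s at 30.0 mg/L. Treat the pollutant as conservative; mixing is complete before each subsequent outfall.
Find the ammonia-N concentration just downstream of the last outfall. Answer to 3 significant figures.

4.25 mg/L

Below outfall 1: Q → 28.21 m³/s, C = (24.40·0.2000 + 3.810·14.90)/28.21 = 2.185 mg/L.
Below outfall 2: Q → 30.47 m³/s, C = (28.21·2.185 + 2.260·30.00)/30.47 = 4.248 mg/L.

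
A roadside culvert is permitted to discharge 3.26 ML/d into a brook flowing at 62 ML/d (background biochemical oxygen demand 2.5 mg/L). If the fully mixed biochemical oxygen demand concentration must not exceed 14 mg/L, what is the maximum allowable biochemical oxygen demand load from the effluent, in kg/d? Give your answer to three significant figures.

759 kg/d

Mass balance at the limit: 62.00·2.500 + 3.260·Cₑ = 65.26·14 → Cₑ = 232.7 mg/L.
3.260 ML/d = 0.03773 m³/s. Load = 0.03773 m³/s × 232.7 g/m³ × 86 400 s/d = 758.6 kg/d.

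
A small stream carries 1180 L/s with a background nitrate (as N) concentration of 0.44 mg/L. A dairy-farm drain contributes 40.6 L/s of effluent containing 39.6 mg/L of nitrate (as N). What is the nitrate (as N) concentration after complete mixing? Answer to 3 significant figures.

1.74 mg/L

After mixing, C = (1180·0.4400 + 40.60·39.60) / 1221 = 2127/1221 = 1.743 mg/L.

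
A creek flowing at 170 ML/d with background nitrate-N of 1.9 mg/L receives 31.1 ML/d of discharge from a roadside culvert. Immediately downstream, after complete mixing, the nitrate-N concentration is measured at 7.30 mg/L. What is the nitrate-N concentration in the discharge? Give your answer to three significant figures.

Mass balance: 170.0·1.900 + 31.10·Cₑ = 201.1·7.300
→ Cₑ = (201.1·7.300 − 170.0·1.900) / 31.10 = 36.82 mg/L.

36.8 mg/L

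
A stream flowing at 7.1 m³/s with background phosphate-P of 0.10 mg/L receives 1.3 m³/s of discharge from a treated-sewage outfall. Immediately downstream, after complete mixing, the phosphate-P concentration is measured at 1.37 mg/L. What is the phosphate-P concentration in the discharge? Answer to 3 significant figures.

8.31 mg/L

Mass balance: 7.100·0.1000 + 1.300·Cₑ = 8.400·1.370
→ Cₑ = (8.400·1.370 − 7.100·0.1000) / 1.300 = 8.306 mg/L.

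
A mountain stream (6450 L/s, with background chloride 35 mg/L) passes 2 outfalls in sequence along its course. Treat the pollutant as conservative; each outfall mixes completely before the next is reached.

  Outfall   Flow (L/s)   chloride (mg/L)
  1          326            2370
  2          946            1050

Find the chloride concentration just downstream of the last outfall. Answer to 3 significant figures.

Below outfall 1: Q → 6776 L/s, C = (6450·35.00 + 326.0·2370)/6776 = 147.3 mg/L.
Below outfall 2: Q → 7722 L/s, C = (6776·147.3 + 946.0·1050)/7722 = 257.9 mg/L.

258 mg/L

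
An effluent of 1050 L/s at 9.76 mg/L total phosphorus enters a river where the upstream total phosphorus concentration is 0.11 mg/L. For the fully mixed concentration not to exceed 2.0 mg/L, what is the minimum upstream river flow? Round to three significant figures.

4310 L/s

Set C_mix = 2.0: (Q·0.1100 + 1050·9.760) / (Q + 1050) = 2.0
→ Q = 1050·(9.760 − 2.0)/(2.0 − 0.1100) = 4311 L/s.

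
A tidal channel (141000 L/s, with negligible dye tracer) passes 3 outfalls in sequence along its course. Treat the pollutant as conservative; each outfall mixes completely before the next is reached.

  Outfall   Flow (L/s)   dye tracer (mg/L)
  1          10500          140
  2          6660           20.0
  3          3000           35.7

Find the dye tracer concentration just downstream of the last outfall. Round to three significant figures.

10.6 mg/L

After outfall 1: Q = 141000 + 10500 = 151500 L/s; C = (141000·0 + 10500·140.0)/151500 = 9.703 mg/L.
After outfall 2: Q = 151500 + 6660 = 158200 L/s; C = (151500·9.703 + 6660·20.00)/158200 = 10.14 mg/L.
After outfall 3: Q = 158200 + 3000 = 161200 L/s; C = (158200·10.14 + 3000·35.70)/161200 = 10.61 mg/L.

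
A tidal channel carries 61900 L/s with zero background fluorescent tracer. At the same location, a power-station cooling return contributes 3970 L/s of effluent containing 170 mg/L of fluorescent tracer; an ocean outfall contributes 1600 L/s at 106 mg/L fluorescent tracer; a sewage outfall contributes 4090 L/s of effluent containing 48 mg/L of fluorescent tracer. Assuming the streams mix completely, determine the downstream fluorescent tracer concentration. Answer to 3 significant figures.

14.5 mg/L

Mass balance: C = (61900·0 + 3970·170.0 + 1600·106.0 + 4090·48.00) / 71560 = 1041000/71560 = 14.54 mg/L.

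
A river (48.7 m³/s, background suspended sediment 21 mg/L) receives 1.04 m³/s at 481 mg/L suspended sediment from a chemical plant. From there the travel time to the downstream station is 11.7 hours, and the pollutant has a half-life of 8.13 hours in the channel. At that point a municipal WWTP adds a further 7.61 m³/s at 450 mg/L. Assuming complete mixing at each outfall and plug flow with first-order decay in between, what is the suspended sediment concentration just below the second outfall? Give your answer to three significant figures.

Flow-weighted average: C = (48.70·21.00 + 1.040·481.0) / 49.74 = 1523/49.74 = 30.62 mg/L; combined flow 49.74 m³/s.
Half-life 8.13 h → k = ln 2 / 8.13 = 0.08526 h⁻¹ = 2.046 d⁻¹.
Applying C = C₀e^(−kt): 30.62 × 0.3688 = 11.29 mg/L.
At the second outfall, C = (49.74·11.29 + 7.610·450.0) / (49.74 + 7.610) = 69.51 mg/L.

69.5 mg/L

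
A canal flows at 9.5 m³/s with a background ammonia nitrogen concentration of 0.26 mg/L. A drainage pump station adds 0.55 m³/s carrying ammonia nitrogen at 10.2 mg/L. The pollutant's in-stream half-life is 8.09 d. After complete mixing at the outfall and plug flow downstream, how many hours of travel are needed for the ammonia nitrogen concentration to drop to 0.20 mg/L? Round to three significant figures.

390 h

Flow-weighted average: C = (9.500·0.2600 + 0.5500·10.20) / 10.05 = 8.080/10.05 = 0.8040 mg/L.
Half-life 8.09 d → k = ln 2 / 8.09 = 0.08568 d⁻¹.
0.8040·exp(−k·t) = 0.20 → t = ln(0.8040/0.20)/k = 1403000 s = 389.7 h.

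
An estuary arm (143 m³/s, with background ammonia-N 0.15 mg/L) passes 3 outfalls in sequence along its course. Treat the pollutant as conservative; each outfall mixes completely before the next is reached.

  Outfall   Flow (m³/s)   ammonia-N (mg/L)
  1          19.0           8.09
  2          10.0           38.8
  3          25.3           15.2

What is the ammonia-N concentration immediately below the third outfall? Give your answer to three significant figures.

4.80 mg/L

After outfall 1: Q = 143.0 + 19.00 = 162.0 m³/s; C = (143.0·0.1500 + 19.00·8.090)/162.0 = 1.081 mg/L.
After outfall 2: Q = 162.0 + 10.00 = 172.0 m³/s; C = (162.0·1.081 + 10.00·38.80)/172.0 = 3.274 mg/L.
After outfall 3: Q = 172.0 + 25.30 = 197.3 m³/s; C = (172.0·3.274 + 25.30·15.20)/197.3 = 4.803 mg/L.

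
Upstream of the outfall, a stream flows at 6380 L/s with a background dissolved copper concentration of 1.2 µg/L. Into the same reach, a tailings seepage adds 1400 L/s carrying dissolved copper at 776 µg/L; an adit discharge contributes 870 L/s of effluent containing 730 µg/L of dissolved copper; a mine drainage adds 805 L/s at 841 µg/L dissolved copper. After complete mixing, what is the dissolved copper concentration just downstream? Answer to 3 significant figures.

Flow-weighted average: C = (6380·1.200 + 1400·776.0 + 870.0·730.0 + 805.0·841.0) / 9455 = 2406000/9455 = 254.5 µg/L.

254 µg/L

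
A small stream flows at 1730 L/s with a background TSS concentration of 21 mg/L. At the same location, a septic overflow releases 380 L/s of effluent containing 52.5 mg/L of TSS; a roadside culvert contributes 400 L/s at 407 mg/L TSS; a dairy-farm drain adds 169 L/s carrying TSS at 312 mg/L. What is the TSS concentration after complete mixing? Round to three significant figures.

After mixing, C = (1730·21.00 + 380.0·52.50 + 400.0·407.0 + 169.0·312.0) / 2679 = 271800/2679 = 101.5 mg/L.

101 mg/L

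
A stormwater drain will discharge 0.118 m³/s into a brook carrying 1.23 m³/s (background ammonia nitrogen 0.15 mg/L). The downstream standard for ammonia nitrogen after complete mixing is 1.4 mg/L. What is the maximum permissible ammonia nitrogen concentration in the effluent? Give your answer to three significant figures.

14.4 mg/L

At the limit, (Qr·Cr + Qe·Cₑ)/(Qr + Qe) = 1.4:
Cₑ = (1.348·1.4 − 1.230·0.1500) / 0.1180 = 14.43 mg/L.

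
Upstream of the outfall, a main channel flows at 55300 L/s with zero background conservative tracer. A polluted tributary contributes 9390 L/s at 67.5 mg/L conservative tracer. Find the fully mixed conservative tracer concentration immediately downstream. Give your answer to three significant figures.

9.80 mg/L

Mass balance: C = (55300·0 + 9390·67.50) / 64690 = 633800/64690 = 9.798 mg/L.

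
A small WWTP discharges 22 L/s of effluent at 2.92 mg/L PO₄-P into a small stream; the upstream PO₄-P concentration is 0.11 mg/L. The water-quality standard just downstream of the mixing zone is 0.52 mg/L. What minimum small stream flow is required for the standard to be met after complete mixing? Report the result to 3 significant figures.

129 L/s

Set C_mix = 0.52: (Q·0.1100 + 22.00·2.920) / (Q + 22.00) = 0.52
→ Q = 22.00·(2.920 − 0.52)/(0.52 − 0.1100) = 128.8 L/s.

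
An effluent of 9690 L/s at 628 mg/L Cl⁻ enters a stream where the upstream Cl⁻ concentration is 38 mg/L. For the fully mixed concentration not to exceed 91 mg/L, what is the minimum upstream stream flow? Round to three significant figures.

98200 L/s

Set C_mix = 91: (Q·38.00 + 9690·628.0) / (Q + 9690) = 91
→ Q = 9690·(628.0 − 91)/(91 − 38.00) = 98180 L/s.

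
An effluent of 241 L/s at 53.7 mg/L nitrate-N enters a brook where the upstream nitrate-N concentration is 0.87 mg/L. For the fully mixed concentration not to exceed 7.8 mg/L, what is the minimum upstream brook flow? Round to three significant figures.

Set C_mix = 7.8: (Q·0.8700 + 241.0·53.70) / (Q + 241.0) = 7.8
→ Q = 241.0·(53.70 − 7.8)/(7.8 − 0.8700) = 1596 L/s.

1600 L/s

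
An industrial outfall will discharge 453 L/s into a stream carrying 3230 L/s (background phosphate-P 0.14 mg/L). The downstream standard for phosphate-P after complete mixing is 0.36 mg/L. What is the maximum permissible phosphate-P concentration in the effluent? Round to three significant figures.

At the limit, (Qr·Cr + Qe·Cₑ)/(Qr + Qe) = 0.36:
Cₑ = (3683·0.36 − 3230·0.1400) / 453.0 = 1.929 mg/L.

1.93 mg/L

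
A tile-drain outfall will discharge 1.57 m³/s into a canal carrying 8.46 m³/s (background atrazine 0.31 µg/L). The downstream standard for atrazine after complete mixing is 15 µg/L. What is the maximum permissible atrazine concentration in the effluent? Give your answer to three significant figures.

94.2 µg/L

At the limit, (Qr·Cr + Qe·Cₑ)/(Qr + Qe) = 15:
Cₑ = (10.03·15 − 8.460·0.3100) / 1.570 = 94.16 µg/L.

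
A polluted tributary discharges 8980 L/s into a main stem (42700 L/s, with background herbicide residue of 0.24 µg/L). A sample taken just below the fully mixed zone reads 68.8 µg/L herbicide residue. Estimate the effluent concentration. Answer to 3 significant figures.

Mass balance: 42700·0.2400 + 8980·Cₑ = 51680·68.80
→ Cₑ = (51680·68.80 − 42700·0.2400) / 8980 = 394.8 µg/L.

395 µg/L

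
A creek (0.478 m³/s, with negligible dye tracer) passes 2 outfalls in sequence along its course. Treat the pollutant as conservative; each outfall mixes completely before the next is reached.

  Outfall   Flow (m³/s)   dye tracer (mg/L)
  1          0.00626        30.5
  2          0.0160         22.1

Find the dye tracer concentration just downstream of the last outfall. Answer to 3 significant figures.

1.09 mg/L

Outfall 1: combined Q = 0.4843 m³/s; C = (0.4780·0 + 0.006260·30.50)/0.4843 = 0.3943 mg/L.
Outfall 2: combined Q = 0.5003 m³/s; C = (0.4843·0.3943 + 0.01600·22.10)/0.5003 = 1.088 mg/L.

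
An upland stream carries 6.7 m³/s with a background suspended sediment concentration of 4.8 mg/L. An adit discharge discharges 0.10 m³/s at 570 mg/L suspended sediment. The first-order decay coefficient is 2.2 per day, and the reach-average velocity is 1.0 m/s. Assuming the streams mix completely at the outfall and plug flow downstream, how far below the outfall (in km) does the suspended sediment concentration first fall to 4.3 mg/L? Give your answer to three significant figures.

43.8 km

Conservation of mass: C = (6.700·4.800 + 0.1000·570.0) / 6.800 = 89.16/6.800 = 13.11 mg/L.
Set 13.11·exp(−k·t) = 4.3 → t = ln(13.11/4.3)/k = 43780 s = 12.16 h.
Distance = v·t = 1.0·43780 = 43780 m = 43.78 km.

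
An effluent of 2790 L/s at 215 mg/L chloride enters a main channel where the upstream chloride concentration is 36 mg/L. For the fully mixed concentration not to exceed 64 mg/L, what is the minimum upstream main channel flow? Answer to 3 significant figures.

Set C_mix = 64: (Q·36.00 + 2790·215.0) / (Q + 2790) = 64
→ Q = 2790·(215.0 − 64)/(64 − 36.00) = 15050 L/s.

15000 L/s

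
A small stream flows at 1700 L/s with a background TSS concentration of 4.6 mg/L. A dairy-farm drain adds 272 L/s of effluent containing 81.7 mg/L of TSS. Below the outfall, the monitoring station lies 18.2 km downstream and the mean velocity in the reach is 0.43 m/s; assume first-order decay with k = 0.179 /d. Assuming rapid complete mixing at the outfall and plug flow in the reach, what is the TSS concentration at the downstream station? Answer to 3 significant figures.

14.0 mg/L

Conservation of mass: C = (1700·4.600 + 272.0·81.70) / 1972 = 30040/1972 = 15.23 mg/L.
Travel time t = 18.2·1000 / 0.43 = 42330 s = 11.76 h.
First-order decay: C = 15.23·exp(−k·t) = 15.23·0.9160 = 13.96 mg/L.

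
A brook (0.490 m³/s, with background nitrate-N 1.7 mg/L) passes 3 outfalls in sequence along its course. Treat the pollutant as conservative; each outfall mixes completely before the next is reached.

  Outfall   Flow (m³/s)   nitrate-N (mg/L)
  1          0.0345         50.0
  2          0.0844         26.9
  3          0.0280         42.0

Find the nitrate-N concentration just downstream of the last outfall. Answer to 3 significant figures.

Below outfall 1: Q → 0.5245 m³/s, C = (0.4900·1.700 + 0.03450·50.00)/0.5245 = 4.877 mg/L.
Below outfall 2: Q → 0.6089 m³/s, C = (0.5245·4.877 + 0.08440·26.90)/0.6089 = 7.930 mg/L.
Below outfall 3: Q → 0.6369 m³/s, C = (0.6089·7.930 + 0.02800·42.00)/0.6369 = 9.427 mg/L.

9.43 mg/L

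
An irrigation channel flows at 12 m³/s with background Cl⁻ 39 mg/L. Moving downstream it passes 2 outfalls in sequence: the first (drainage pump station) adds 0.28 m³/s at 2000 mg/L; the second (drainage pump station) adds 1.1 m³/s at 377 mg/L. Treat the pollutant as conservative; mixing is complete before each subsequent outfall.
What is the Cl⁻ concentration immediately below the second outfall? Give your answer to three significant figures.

108 mg/L

Below outfall 1: Q → 12.28 m³/s, C = (12.00·39.00 + 0.2800·2000)/12.28 = 83.71 mg/L.
Below outfall 2: Q → 13.38 m³/s, C = (12.28·83.71 + 1.100·377.0)/13.38 = 107.8 mg/L.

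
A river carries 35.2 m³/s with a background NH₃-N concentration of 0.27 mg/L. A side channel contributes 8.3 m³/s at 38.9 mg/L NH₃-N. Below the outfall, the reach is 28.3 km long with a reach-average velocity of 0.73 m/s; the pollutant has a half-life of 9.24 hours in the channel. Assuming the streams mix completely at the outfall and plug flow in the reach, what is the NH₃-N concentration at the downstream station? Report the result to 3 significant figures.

3.41 mg/L

Mass balance: C = (35.20·0.2700 + 8.300·38.90) / 43.50 = 332.4/43.50 = 7.641 mg/L.
Travel time t = 28.3·1000 / 0.73 = 38770 s = 10.77 h.
Half-life 9.24 h → k = ln 2 / 9.24 = 0.07502 h⁻¹ = 1.800 d⁻¹.
Decay over the reach: 7.641·exp(−kt) = 7.641·0.4458 = 3.406 mg/L.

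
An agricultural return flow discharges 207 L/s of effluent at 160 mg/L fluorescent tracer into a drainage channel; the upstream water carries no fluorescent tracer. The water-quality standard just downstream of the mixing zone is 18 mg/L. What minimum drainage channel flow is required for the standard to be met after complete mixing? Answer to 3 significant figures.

1630 L/s

Set C_mix = 18: (Q·0 + 207.0·160.0) / (Q + 207.0) = 18
→ Q = 207.0·(160.0 − 18)/(18 − 0) = 1633 L/s.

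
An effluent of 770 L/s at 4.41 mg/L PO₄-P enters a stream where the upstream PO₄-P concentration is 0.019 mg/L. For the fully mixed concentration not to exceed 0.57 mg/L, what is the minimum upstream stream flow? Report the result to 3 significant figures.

5370 L/s

Set C_mix = 0.57: (Q·0.01900 + 770.0·4.410) / (Q + 770.0) = 0.57
→ Q = 770.0·(4.410 − 0.57)/(0.57 − 0.01900) = 5366 L/s.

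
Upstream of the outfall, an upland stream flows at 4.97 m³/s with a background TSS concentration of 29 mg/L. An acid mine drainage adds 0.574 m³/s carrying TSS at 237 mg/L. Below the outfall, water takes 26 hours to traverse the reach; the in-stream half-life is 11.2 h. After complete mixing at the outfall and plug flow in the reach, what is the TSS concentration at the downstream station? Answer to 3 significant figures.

10.1 mg/L

Flow-weighted average: C = (4.970·29.00 + 0.5740·237.0) / 5.544 = 280.2/5.544 = 50.54 mg/L.
Half-life 11.2 h → k = ln 2 / 11.2 = 0.06189 h⁻¹ = 1.485 d⁻¹.
After decay, C = 50.54 × e^(−kt) = 50.54 × 0.2001 = 10.11 mg/L.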